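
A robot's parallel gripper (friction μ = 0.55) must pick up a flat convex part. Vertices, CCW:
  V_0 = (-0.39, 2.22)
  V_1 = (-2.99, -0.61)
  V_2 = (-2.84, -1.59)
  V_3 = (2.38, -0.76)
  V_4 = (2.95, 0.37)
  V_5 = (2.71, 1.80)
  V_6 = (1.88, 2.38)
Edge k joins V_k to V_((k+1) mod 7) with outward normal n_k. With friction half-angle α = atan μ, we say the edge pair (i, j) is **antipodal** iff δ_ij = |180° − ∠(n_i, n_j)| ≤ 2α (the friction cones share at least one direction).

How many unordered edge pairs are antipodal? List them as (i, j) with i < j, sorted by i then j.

count = 8; pairs: (0,2), (0,3), (0,4), (1,3), (1,4), (1,5), (2,5), (2,6)

α = atan 0.55 = 28.81°;  2α = 57.62°
n_0 = (-0.7364, +0.6765)
n_1 = (-0.9885, -0.1513)
n_2 = (+0.1570, -0.9876)
n_3 = (+0.8928, -0.4504)
n_4 = (+0.9862, +0.1655)
n_5 = (+0.5728, +0.8197)
n_6 = (-0.0703, +0.9975)
  (0,1): δ = 128.72°  ·
  (0,2): δ = 38.39°  ✓
  (0,3): δ = 15.81°  ✓
  (0,4): δ = 52.10°  ✓
  (0,5): δ = 97.63°  ·
  (0,6): δ = 136.61°  ·
  (1,2): δ = 89.67°  ·
  (1,3): δ = 35.47°  ✓
  (1,4): δ = 0.83°  ✓
  (1,5): δ = 46.35°  ✓
  (1,6): δ = 85.33°  ·
  (2,3): δ = 125.80°  ·
  (2,4): δ = 89.51°  ·
  (2,5): δ = 43.98°  ✓
  (2,6): δ = 5.00°  ✓
  (3,4): δ = 143.71°  ·
  (3,5): δ = 98.18°  ·
  (3,6): δ = 59.20°  ·
  (4,5): δ = 134.47°  ·
  (4,6): δ = 95.50°  ·
  (5,6): δ = 141.02°  ·
antipodal pairs: 8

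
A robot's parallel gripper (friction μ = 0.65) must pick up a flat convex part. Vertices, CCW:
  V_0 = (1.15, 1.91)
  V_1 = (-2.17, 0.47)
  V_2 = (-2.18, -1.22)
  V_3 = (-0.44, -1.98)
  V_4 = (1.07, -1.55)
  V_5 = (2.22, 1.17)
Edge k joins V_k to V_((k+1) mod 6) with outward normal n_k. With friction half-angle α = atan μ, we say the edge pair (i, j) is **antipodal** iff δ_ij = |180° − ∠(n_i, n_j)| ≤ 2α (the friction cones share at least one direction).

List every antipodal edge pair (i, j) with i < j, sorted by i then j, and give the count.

α = atan 0.65 = 33.02°;  2α = 66.05°
n_0 = (-0.3979, +0.9174)
n_1 = (-1.0000, +0.0059)
n_2 = (-0.4003, -0.9164)
n_3 = (+0.2739, -0.9618)
n_4 = (+0.9211, -0.3894)
n_5 = (+0.5688, +0.8225)
  (0,1): δ = 113.79°  ·
  (0,2): δ = 47.04°  ✓
  (0,3): δ = 7.55°  ✓
  (0,4): δ = 43.63°  ✓
  (0,5): δ = 121.88°  ·
  (1,2): δ = 113.26°  ·
  (1,3): δ = 73.77°  ·
  (1,4): δ = 22.58°  ✓
  (1,5): δ = 55.67°  ✓
  (2,3): δ = 140.51°  ·
  (2,4): δ = 89.32°  ·
  (2,5): δ = 11.07°  ✓
  (3,4): δ = 128.81°  ·
  (3,5): δ = 50.56°  ✓
  (4,5): δ = 101.75°  ·
antipodal pairs: 7

count = 7; pairs: (0,2), (0,3), (0,4), (1,4), (1,5), (2,5), (3,5)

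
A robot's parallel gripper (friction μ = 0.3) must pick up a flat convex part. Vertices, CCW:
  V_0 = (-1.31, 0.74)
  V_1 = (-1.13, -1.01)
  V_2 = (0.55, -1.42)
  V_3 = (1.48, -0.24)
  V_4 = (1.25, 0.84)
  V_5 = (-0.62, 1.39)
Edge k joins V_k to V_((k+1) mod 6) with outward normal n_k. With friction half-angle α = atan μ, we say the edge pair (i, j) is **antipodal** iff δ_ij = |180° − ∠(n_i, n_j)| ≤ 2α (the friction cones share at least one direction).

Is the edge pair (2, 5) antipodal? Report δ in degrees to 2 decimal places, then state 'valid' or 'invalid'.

δ = 8.47°, valid

α = atan 0.3 = 16.70°;  2α = 33.40°
edge 2: e_2 = (+0.93, +1.18);  n_2 = (+0.7854, -0.6190)
edge 5: e_5 = (-0.69, -0.65);  n_5 = (-0.6857, +0.7279)
∠(n_2, n_5) = 171.53°
δ = |180° − 171.53°| = 8.47°
8.47° ≤ 2α = 33.40°  →  valid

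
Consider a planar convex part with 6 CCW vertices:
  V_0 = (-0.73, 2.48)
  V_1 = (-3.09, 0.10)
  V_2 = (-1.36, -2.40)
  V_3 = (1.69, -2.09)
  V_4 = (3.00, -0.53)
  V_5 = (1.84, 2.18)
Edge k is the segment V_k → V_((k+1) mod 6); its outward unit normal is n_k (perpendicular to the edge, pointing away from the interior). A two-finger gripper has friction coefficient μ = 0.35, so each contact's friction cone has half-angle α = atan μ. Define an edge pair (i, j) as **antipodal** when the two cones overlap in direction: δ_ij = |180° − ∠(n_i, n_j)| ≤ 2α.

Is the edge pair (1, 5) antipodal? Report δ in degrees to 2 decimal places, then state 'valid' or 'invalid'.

δ = 48.66°, invalid

α = atan 0.35 = 19.29°;  2α = 38.58°
edge 1: e_1 = (+1.73, -2.50);  n_1 = (-0.8223, -0.5690)
edge 5: e_5 = (-2.57, +0.30);  n_5 = (+0.1159, +0.9933)
∠(n_1, n_5) = 131.34°
δ = |180° − 131.34°| = 48.66°
48.66° > 2α = 38.58°  →  invalid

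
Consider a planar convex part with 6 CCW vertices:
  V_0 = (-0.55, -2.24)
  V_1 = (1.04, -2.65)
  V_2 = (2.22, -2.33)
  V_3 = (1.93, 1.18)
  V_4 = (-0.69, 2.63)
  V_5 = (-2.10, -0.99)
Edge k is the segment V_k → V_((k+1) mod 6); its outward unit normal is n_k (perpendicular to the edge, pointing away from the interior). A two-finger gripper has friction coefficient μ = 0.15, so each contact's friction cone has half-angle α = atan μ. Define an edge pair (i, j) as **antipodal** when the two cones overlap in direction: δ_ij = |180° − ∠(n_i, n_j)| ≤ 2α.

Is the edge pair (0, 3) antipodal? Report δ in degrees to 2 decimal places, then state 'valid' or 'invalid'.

α = atan 0.15 = 8.53°;  2α = 17.06°
edge 0: e_0 = (+1.59, -0.41);  n_0 = (-0.2497, -0.9683)
edge 3: e_3 = (-2.62, +1.45);  n_3 = (+0.4842, +0.8749)
∠(n_0, n_3) = 165.50°
δ = |180° − 165.50°| = 14.50°
14.50° ≤ 2α = 17.06°  →  valid

δ = 14.50°, valid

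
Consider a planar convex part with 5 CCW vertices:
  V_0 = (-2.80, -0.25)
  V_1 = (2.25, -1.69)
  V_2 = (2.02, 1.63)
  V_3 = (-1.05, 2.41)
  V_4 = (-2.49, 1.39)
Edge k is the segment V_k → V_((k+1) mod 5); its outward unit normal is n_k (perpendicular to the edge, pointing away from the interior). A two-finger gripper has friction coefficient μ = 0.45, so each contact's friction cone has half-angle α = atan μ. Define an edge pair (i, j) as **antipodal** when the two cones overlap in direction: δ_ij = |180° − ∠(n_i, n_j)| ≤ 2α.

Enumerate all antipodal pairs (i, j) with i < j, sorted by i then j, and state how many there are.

count = 2; pairs: (0,2), (1,4)

α = atan 0.45 = 24.23°;  2α = 48.46°
n_0 = (-0.2742, -0.9617)
n_1 = (+0.9976, +0.0691)
n_2 = (+0.2462, +0.9692)
n_3 = (-0.5780, +0.8160)
n_4 = (-0.9826, +0.1857)
  (0,1): δ = 70.12°  ·
  (0,2): δ = 1.66°  ✓
  (0,3): δ = 51.23°  ·
  (0,4): δ = 95.21°  ·
  (1,2): δ = 108.22°  ·
  (1,3): δ = 58.65°  ·
  (1,4): δ = 14.67°  ✓
  (2,3): δ = 130.43°  ·
  (2,4): δ = 86.45°  ·
  (3,4): δ = 136.02°  ·
antipodal pairs: 2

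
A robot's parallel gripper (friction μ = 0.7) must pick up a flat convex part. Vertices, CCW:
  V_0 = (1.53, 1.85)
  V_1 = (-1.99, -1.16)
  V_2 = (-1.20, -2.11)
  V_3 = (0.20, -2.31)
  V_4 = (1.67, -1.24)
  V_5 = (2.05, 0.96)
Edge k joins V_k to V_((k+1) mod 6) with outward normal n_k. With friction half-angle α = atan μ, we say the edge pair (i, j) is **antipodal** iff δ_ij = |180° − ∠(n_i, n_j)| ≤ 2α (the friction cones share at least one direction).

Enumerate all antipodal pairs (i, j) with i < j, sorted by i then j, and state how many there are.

count = 6; pairs: (0,2), (0,3), (0,4), (1,4), (1,5), (2,5)

α = atan 0.7 = 34.99°;  2α = 69.98°
n_0 = (-0.6499, +0.7600)
n_1 = (-0.7689, -0.6394)
n_2 = (-0.1414, -0.9899)
n_3 = (+0.5885, -0.8085)
n_4 = (+0.9854, -0.1702)
n_5 = (+0.8634, +0.5045)
  (0,1): δ = 90.79°  ·
  (0,2): δ = 48.66°  ✓
  (0,3): δ = 4.48°  ✓
  (0,4): δ = 39.67°  ✓
  (0,5): δ = 79.76°  ·
  (1,2): δ = 137.88°  ·
  (1,3): δ = 93.70°  ·
  (1,4): δ = 49.55°  ✓
  (1,5): δ = 9.45°  ✓
  (2,3): δ = 135.82°  ·
  (2,4): δ = 91.67°  ·
  (2,5): δ = 51.57°  ✓
  (3,4): δ = 135.85°  ·
  (3,5): δ = 95.75°  ·
  (4,5): δ = 139.90°  ·
antipodal pairs: 6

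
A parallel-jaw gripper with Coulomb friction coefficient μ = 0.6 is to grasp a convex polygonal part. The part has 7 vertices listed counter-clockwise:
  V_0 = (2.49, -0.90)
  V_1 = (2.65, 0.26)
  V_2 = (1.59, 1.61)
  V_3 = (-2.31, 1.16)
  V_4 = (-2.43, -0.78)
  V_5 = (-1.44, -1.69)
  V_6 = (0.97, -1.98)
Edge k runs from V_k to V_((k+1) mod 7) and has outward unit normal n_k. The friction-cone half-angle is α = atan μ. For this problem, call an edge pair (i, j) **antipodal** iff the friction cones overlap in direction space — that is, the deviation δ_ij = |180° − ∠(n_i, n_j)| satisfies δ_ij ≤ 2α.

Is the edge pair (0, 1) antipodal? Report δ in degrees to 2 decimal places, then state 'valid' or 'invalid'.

δ = 134.01°, invalid

α = atan 0.6 = 30.96°;  2α = 61.93°
edge 0: e_0 = (+0.16, +1.16);  n_0 = (+0.9906, -0.1366)
edge 1: e_1 = (-1.06, +1.35);  n_1 = (+0.7865, +0.6176)
∠(n_0, n_1) = 45.99°
δ = |180° − 45.99°| = 134.01°
134.01° > 2α = 61.93°  →  invalid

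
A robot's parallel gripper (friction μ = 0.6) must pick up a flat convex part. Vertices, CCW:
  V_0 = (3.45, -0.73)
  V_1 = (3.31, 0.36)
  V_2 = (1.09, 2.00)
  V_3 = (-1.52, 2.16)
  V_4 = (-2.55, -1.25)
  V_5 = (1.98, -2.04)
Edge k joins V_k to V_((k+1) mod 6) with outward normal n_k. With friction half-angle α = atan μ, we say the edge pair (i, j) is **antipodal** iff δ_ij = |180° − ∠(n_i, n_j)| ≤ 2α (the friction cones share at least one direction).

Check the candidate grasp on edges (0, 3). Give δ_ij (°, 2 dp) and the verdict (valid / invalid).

α = atan 0.6 = 30.96°;  2α = 61.93°
edge 0: e_0 = (-0.14, +1.09);  n_0 = (+0.9919, +0.1274)
edge 3: e_3 = (-1.03, -3.41);  n_3 = (-0.9573, +0.2892)
∠(n_0, n_3) = 155.87°
δ = |180° − 155.87°| = 24.13°
24.13° ≤ 2α = 61.93°  →  valid

δ = 24.13°, valid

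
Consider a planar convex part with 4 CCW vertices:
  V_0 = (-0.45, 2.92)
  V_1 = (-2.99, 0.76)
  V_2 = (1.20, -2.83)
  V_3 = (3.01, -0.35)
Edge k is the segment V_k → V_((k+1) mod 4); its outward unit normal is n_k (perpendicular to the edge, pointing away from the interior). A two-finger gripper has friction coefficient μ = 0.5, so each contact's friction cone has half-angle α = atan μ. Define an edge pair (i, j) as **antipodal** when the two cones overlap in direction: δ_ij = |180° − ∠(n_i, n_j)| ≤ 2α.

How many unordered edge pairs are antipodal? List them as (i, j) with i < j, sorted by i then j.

count = 2; pairs: (0,2), (1,3)

α = atan 0.5 = 26.57°;  2α = 53.13°
n_0 = (-0.6478, +0.7618)
n_1 = (-0.6506, -0.7594)
n_2 = (+0.8077, -0.5895)
n_3 = (+0.6869, +0.7268)
  (0,1): δ = 80.97°  ·
  (0,2): δ = 13.50°  ✓
  (0,3): δ = 96.24°  ·
  (1,2): δ = 85.53°  ·
  (1,3): δ = 2.79°  ✓
  (2,3): δ = 97.26°  ·
antipodal pairs: 2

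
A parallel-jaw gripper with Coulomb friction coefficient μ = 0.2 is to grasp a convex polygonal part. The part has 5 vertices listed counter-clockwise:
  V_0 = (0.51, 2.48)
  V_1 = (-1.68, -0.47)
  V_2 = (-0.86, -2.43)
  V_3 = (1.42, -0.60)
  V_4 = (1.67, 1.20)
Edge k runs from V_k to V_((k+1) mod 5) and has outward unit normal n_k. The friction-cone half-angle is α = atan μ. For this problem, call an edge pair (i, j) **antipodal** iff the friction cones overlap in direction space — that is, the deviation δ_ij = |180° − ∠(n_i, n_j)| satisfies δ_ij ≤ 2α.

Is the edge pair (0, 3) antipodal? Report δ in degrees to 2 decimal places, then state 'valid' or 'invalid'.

δ = 28.68°, invalid

α = atan 0.2 = 11.31°;  2α = 22.62°
edge 0: e_0 = (-2.19, -2.95);  n_0 = (-0.8029, +0.5961)
edge 3: e_3 = (+0.25, +1.80);  n_3 = (+0.9905, -0.1376)
∠(n_0, n_3) = 151.32°
δ = |180° − 151.32°| = 28.68°
28.68° > 2α = 22.62°  →  invalid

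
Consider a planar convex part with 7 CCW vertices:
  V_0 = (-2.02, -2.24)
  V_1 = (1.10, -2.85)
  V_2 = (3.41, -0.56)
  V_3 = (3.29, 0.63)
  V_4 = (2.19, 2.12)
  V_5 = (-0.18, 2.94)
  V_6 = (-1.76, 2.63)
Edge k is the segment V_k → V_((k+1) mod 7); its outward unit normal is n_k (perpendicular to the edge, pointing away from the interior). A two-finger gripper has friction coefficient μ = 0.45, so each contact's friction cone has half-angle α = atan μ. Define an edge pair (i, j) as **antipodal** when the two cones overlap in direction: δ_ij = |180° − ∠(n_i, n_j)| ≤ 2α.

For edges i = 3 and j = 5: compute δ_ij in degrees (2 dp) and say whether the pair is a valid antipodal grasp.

δ = 115.34°, invalid

α = atan 0.45 = 24.23°;  2α = 48.46°
edge 3: e_3 = (-1.10, +1.49);  n_3 = (+0.8045, +0.5939)
edge 5: e_5 = (-1.58, -0.31);  n_5 = (-0.1925, +0.9813)
∠(n_3, n_5) = 64.66°
δ = |180° − 64.66°| = 115.34°
115.34° > 2α = 48.46°  →  invalid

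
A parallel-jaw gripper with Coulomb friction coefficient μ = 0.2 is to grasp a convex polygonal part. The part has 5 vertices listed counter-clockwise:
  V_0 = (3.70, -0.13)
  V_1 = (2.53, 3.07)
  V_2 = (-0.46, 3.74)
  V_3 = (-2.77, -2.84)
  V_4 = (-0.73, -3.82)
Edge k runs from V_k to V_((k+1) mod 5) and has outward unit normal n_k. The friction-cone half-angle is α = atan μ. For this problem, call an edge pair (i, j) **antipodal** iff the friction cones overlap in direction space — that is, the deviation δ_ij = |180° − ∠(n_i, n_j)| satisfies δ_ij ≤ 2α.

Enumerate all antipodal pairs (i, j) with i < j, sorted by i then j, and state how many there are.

α = atan 0.2 = 11.31°;  2α = 22.62°
n_0 = (+0.9392, +0.3434)
n_1 = (+0.2187, +0.9758)
n_2 = (-0.9435, +0.3312)
n_3 = (-0.4330, -0.9014)
n_4 = (+0.6400, -0.7684)
  (0,1): δ = 122.71°  ·
  (0,2): δ = 39.43°  ·
  (0,3): δ = 44.26°  ·
  (0,4): δ = 109.71°  ·
  (1,2): δ = 96.71°  ·
  (1,3): δ = 13.03°  ✓
  (1,4): δ = 52.42°  ·
  (2,3): δ = 96.31°  ·
  (2,4): δ = 30.86°  ·
  (3,4): δ = 114.55°  ·
antipodal pairs: 1

count = 1; pairs: (1,3)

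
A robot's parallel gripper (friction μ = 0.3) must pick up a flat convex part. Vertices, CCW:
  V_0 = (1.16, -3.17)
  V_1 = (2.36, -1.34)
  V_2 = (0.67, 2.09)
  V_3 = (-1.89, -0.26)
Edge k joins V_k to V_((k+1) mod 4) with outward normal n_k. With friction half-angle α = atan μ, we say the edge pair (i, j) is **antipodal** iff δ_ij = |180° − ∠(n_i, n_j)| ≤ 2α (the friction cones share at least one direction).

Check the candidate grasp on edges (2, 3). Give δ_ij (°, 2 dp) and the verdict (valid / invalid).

α = atan 0.3 = 16.70°;  2α = 33.40°
edge 2: e_2 = (-2.56, -2.35);  n_2 = (-0.6762, +0.7367)
edge 3: e_3 = (+3.05, -2.91);  n_3 = (-0.6903, -0.7235)
∠(n_2, n_3) = 93.79°
δ = |180° − 93.79°| = 86.21°
86.21° > 2α = 33.40°  →  invalid

δ = 86.21°, invalid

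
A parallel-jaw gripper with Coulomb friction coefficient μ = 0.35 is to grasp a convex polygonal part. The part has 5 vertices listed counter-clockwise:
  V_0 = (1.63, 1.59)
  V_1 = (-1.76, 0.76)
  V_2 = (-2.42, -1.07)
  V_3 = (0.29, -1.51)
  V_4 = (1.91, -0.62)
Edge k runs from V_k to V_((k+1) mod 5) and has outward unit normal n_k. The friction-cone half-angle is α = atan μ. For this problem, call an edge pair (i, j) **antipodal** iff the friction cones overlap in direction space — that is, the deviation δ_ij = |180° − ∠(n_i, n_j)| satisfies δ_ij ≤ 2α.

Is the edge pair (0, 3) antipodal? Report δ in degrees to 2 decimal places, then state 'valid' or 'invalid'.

δ = 15.03°, valid

α = atan 0.35 = 19.29°;  2α = 38.58°
edge 0: e_0 = (-3.39, -0.83);  n_0 = (-0.2378, +0.9713)
edge 3: e_3 = (+1.62, +0.89);  n_3 = (+0.4815, -0.8764)
∠(n_0, n_3) = 164.97°
δ = |180° − 164.97°| = 15.03°
15.03° ≤ 2α = 38.58°  →  valid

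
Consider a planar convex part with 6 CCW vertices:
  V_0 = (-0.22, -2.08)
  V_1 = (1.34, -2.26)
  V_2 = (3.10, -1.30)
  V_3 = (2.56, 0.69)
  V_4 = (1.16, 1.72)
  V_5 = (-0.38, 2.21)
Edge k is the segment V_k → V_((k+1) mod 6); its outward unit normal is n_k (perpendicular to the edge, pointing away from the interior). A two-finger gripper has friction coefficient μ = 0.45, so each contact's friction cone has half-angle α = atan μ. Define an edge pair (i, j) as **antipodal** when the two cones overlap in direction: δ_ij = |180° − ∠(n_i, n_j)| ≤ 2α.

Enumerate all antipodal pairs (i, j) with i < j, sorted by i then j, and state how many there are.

count = 4; pairs: (0,3), (0,4), (1,4), (2,5)

α = atan 0.45 = 24.23°;  2α = 48.46°
n_0 = (-0.1146, -0.9934)
n_1 = (+0.4789, -0.8779)
n_2 = (+0.9651, +0.2619)
n_3 = (+0.5926, +0.8055)
n_4 = (+0.3032, +0.9529)
n_5 = (-0.9993, -0.0373)
  (0,1): δ = 144.81°  ·
  (0,2): δ = 68.24°  ·
  (0,3): δ = 29.76°  ✓
  (0,4): δ = 11.07°  ✓
  (0,5): δ = 98.72°  ·
  (1,2): δ = 103.43°  ·
  (1,3): δ = 64.95°  ·
  (1,4): δ = 46.26°  ✓
  (1,5): δ = 63.53°  ·
  (2,3): δ = 141.52°  ·
  (2,4): δ = 122.83°  ·
  (2,5): δ = 13.05°  ✓
  (3,4): δ = 161.31°  ·
  (3,5): δ = 51.52°  ·
  (4,5): δ = 70.21°  ·
antipodal pairs: 4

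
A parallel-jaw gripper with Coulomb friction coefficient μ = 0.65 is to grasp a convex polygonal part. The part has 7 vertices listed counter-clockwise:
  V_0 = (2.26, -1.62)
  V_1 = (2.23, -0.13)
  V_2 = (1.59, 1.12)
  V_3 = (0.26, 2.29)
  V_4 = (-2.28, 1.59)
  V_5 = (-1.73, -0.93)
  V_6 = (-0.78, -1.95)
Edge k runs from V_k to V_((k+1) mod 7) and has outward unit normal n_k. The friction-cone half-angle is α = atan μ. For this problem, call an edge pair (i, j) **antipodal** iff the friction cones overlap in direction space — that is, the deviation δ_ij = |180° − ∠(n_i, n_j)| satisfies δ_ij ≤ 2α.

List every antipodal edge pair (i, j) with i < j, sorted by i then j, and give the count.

count = 9; pairs: (0,4), (0,5), (1,4), (1,5), (2,4), (2,5), (2,6), (3,5), (3,6)

α = atan 0.65 = 33.02°;  2α = 66.05°
n_0 = (+0.9998, +0.0201)
n_1 = (+0.8901, +0.4557)
n_2 = (+0.6605, +0.7508)
n_3 = (-0.2657, +0.9641)
n_4 = (-0.9770, -0.2132)
n_5 = (-0.7318, -0.6816)
n_6 = (+0.1079, -0.9942)
  (0,1): δ = 154.04°  ·
  (0,2): δ = 132.49°  ·
  (0,3): δ = 75.75°  ·
  (0,4): δ = 11.16°  ✓
  (0,5): δ = 41.81°  ✓
  (0,6): δ = 95.04°  ·
  (1,2): δ = 158.45°  ·
  (1,3): δ = 101.70°  ·
  (1,4): δ = 14.80°  ✓
  (1,5): δ = 15.85°  ✓
  (1,6): δ = 69.08°  ·
  (2,3): δ = 123.25°  ·
  (2,4): δ = 36.35°  ✓
  (2,5): δ = 5.70°  ✓
  (2,6): δ = 47.53°  ✓
  (3,4): δ = 93.10°  ·
  (3,5): δ = 62.44°  ✓
  (3,6): δ = 9.21°  ✓
  (4,5): δ = 149.35°  ·
  (4,6): δ = 96.12°  ·
  (5,6): δ = 126.77°  ·
antipodal pairs: 9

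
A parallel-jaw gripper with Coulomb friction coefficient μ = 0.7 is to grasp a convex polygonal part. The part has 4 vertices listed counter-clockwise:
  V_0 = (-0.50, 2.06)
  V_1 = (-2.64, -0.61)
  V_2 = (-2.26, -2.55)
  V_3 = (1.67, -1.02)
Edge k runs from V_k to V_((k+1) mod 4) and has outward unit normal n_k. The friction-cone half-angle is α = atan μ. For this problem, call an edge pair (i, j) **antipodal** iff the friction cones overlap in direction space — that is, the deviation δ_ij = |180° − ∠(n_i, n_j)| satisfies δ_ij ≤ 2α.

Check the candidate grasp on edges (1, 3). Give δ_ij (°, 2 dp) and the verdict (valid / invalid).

δ = 24.08°, valid

α = atan 0.7 = 34.99°;  2α = 69.98°
edge 1: e_1 = (+0.38, -1.94);  n_1 = (-0.9814, -0.1922)
edge 3: e_3 = (-2.17, +3.08);  n_3 = (+0.8175, +0.5760)
∠(n_1, n_3) = 155.92°
δ = |180° − 155.92°| = 24.08°
24.08° ≤ 2α = 69.98°  →  valid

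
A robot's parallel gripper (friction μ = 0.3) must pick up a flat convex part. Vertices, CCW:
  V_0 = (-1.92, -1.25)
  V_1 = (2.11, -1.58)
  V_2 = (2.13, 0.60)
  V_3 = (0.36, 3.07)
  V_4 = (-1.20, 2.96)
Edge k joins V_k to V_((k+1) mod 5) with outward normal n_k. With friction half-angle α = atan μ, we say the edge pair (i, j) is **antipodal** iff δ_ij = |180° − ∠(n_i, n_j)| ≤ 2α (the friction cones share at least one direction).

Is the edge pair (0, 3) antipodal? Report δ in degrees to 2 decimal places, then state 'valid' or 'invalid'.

α = atan 0.3 = 16.70°;  2α = 33.40°
edge 0: e_0 = (+4.03, -0.33);  n_0 = (-0.0816, -0.9967)
edge 3: e_3 = (-1.56, -0.11);  n_3 = (-0.0703, +0.9975)
∠(n_0, n_3) = 171.29°
δ = |180° − 171.29°| = 8.71°
8.71° ≤ 2α = 33.40°  →  valid

δ = 8.71°, valid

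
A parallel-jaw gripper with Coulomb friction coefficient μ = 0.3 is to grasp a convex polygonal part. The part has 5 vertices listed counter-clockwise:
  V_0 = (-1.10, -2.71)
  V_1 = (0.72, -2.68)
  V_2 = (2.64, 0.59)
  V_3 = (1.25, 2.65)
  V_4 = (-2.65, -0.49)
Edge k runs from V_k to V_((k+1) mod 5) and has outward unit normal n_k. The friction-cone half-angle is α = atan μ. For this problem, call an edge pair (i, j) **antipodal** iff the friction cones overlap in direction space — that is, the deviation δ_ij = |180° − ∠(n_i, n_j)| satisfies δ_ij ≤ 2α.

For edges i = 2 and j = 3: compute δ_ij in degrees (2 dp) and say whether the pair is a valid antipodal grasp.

δ = 85.17°, invalid

α = atan 0.3 = 16.70°;  2α = 33.40°
edge 2: e_2 = (-1.39, +2.06);  n_2 = (+0.8289, +0.5593)
edge 3: e_3 = (-3.90, -3.14);  n_3 = (-0.6271, +0.7789)
∠(n_2, n_3) = 94.83°
δ = |180° − 94.83°| = 85.17°
85.17° > 2α = 33.40°  →  invalid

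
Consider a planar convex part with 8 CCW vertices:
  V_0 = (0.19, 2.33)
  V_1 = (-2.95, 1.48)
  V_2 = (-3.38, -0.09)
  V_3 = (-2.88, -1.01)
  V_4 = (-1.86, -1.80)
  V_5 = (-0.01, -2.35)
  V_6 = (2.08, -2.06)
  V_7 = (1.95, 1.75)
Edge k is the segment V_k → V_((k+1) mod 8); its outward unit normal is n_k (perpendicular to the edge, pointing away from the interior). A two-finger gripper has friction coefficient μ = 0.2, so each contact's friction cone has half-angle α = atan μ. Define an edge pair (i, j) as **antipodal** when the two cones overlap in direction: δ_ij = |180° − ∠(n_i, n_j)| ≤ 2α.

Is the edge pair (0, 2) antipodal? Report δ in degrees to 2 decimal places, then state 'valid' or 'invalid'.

δ = 76.62°, invalid

α = atan 0.2 = 11.31°;  2α = 22.62°
edge 0: e_0 = (-3.14, -0.85);  n_0 = (-0.2613, +0.9653)
edge 2: e_2 = (+0.50, -0.92);  n_2 = (-0.8786, -0.4775)
∠(n_0, n_2) = 103.38°
δ = |180° − 103.38°| = 76.62°
76.62° > 2α = 22.62°  →  invalid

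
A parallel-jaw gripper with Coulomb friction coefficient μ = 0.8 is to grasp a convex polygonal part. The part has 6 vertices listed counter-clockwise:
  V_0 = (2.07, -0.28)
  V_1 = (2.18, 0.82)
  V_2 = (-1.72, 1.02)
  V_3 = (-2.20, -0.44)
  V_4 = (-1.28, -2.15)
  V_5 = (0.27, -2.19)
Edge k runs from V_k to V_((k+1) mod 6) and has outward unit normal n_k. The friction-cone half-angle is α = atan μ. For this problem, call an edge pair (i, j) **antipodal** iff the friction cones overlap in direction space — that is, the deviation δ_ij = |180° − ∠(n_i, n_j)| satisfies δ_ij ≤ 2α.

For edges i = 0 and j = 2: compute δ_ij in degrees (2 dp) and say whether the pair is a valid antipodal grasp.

δ = 12.49°, valid

α = atan 0.8 = 38.66°;  2α = 77.32°
edge 0: e_0 = (+0.11, +1.10);  n_0 = (+0.9950, -0.0995)
edge 2: e_2 = (-0.48, -1.46);  n_2 = (-0.9500, +0.3123)
∠(n_0, n_2) = 167.51°
δ = |180° − 167.51°| = 12.49°
12.49° ≤ 2α = 77.32°  →  valid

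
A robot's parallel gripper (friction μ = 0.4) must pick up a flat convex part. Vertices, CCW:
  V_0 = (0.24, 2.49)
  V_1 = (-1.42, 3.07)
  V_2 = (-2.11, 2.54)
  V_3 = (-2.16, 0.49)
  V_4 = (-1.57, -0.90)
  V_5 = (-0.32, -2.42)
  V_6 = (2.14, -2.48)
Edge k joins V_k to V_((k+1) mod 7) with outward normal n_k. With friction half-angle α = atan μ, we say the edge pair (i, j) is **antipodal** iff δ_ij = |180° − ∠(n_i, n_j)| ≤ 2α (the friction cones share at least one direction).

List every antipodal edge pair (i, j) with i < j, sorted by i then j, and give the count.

α = atan 0.4 = 21.80°;  2α = 43.60°
n_0 = (+0.3298, +0.9440)
n_1 = (-0.6092, +0.7931)
n_2 = (-0.9997, +0.0244)
n_3 = (-0.9205, -0.3907)
n_4 = (-0.7724, -0.6352)
n_5 = (-0.0244, -0.9997)
n_6 = (+0.9341, +0.3571)
  (0,1): δ = 123.21°  ·
  (0,2): δ = 72.14°  ·
  (0,3): δ = 47.74°  ·
  (0,4): δ = 31.31°  ✓
  (0,5): δ = 17.86°  ✓
  (0,6): δ = 130.18°  ·
  (1,2): δ = 128.93°  ·
  (1,3): δ = 104.53°  ·
  (1,4): δ = 88.10°  ·
  (1,5): δ = 38.93°  ✓
  (1,6): δ = 73.39°  ·
  (2,3): δ = 155.60°  ·
  (2,4): δ = 139.17°  ·
  (2,5): δ = 90.00°  ·
  (2,6): δ = 22.32°  ✓
  (3,4): δ = 163.57°  ·
  (3,5): δ = 114.40°  ·
  (3,6): δ = 2.08°  ✓
  (4,5): δ = 130.83°  ·
  (4,6): δ = 18.51°  ✓
  (5,6): δ = 67.68°  ·
antipodal pairs: 6

count = 6; pairs: (0,4), (0,5), (1,5), (2,6), (3,6), (4,6)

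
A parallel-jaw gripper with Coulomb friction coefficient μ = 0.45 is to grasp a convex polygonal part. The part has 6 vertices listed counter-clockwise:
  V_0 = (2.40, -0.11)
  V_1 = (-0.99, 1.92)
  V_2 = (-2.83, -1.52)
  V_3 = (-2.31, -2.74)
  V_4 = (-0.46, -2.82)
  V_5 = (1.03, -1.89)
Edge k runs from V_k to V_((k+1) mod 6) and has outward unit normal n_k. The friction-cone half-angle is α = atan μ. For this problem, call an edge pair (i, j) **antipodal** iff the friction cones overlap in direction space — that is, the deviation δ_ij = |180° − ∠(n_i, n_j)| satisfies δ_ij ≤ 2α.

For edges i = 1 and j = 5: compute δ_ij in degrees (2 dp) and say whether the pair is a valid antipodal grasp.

δ = 9.44°, valid

α = atan 0.45 = 24.23°;  2α = 48.46°
edge 1: e_1 = (-1.84, -3.44);  n_1 = (-0.8818, +0.4717)
edge 5: e_5 = (+1.37, +1.78);  n_5 = (+0.7925, -0.6099)
∠(n_1, n_5) = 170.56°
δ = |180° − 170.56°| = 9.44°
9.44° ≤ 2α = 48.46°  →  valid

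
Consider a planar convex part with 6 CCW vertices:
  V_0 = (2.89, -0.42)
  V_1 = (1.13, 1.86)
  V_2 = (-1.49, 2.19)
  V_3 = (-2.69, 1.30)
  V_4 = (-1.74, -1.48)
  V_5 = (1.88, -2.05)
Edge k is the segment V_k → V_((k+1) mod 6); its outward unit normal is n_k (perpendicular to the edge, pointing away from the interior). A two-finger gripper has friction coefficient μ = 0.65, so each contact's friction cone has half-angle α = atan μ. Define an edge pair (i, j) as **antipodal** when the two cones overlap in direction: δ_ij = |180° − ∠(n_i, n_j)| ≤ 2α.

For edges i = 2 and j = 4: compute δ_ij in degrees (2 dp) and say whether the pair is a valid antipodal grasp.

δ = 45.51°, valid

α = atan 0.65 = 33.02°;  2α = 66.05°
edge 2: e_2 = (-1.20, -0.89);  n_2 = (-0.5957, +0.8032)
edge 4: e_4 = (+3.62, -0.57);  n_4 = (-0.1555, -0.9878)
∠(n_2, n_4) = 134.49°
δ = |180° − 134.49°| = 45.51°
45.51° ≤ 2α = 66.05°  →  valid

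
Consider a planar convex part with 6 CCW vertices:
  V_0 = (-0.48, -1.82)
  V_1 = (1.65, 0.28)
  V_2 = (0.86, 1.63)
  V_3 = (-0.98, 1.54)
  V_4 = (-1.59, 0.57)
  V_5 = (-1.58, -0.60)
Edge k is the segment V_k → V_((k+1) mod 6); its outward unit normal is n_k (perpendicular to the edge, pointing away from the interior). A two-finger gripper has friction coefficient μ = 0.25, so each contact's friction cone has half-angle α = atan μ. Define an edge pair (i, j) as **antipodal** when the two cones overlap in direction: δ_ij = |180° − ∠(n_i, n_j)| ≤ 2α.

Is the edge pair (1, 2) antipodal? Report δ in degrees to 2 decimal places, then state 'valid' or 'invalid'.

δ = 117.54°, invalid

α = atan 0.25 = 14.04°;  2α = 28.07°
edge 1: e_1 = (-0.79, +1.35);  n_1 = (+0.8631, +0.5051)
edge 2: e_2 = (-1.84, -0.09);  n_2 = (-0.0489, +0.9988)
∠(n_1, n_2) = 62.46°
δ = |180° − 62.46°| = 117.54°
117.54° > 2α = 28.07°  →  invalid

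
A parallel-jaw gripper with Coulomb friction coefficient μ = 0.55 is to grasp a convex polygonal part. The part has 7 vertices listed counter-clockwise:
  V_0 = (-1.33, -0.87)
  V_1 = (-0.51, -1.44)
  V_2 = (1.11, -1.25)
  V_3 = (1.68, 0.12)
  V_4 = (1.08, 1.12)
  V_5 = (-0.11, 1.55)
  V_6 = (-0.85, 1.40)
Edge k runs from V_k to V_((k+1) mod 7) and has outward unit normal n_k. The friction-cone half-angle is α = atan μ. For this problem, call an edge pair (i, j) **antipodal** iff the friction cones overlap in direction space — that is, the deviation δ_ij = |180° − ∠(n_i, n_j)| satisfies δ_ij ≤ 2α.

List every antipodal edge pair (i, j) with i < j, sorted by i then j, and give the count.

α = atan 0.55 = 28.81°;  2α = 57.62°
n_0 = (-0.5708, -0.8211)
n_1 = (+0.1165, -0.9932)
n_2 = (+0.9233, -0.3841)
n_3 = (+0.8575, +0.5145)
n_4 = (+0.3398, +0.9405)
n_5 = (-0.1987, +0.9801)
n_6 = (-0.9784, +0.2069)
  (0,1): δ = 138.51°  ·
  (0,2): δ = 77.79°  ·
  (0,3): δ = 24.23°  ✓
  (0,4): δ = 14.94°  ✓
  (0,5): δ = 46.26°  ✓
  (0,6): δ = 112.86°  ·
  (1,2): δ = 119.28°  ·
  (1,3): δ = 65.73°  ·
  (1,4): δ = 26.56°  ✓
  (1,5): δ = 4.77°  ✓
  (1,6): δ = 71.37°  ·
  (2,3): δ = 126.45°  ·
  (2,4): δ = 87.28°  ·
  (2,5): δ = 55.95°  ✓
  (2,6): δ = 10.65°  ✓
  (3,4): δ = 140.83°  ·
  (3,5): δ = 109.51°  ·
  (3,6): δ = 42.90°  ✓
  (4,5): δ = 148.67°  ·
  (4,6): δ = 82.07°  ·
  (5,6): δ = 113.40°  ·
antipodal pairs: 8

count = 8; pairs: (0,3), (0,4), (0,5), (1,4), (1,5), (2,5), (2,6), (3,6)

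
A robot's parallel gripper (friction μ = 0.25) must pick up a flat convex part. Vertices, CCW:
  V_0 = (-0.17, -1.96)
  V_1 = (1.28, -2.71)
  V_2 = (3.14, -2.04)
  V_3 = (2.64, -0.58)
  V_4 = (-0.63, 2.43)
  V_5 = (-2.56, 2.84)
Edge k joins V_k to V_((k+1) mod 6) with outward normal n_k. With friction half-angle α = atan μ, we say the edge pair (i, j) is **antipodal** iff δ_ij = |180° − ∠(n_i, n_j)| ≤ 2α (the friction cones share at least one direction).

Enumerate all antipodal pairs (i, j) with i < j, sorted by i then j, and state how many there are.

count = 4; pairs: (0,3), (0,4), (2,5), (3,5)

α = atan 0.25 = 14.04°;  2α = 28.07°
n_0 = (-0.4594, -0.8882)
n_1 = (+0.3389, -0.9408)
n_2 = (+0.9461, +0.3240)
n_3 = (+0.6773, +0.7358)
n_4 = (+0.2078, +0.9782)
n_5 = (-0.8952, -0.4457)
  (0,1): δ = 132.84°  ·
  (0,2): δ = 43.75°  ·
  (0,3): δ = 15.28°  ✓
  (0,4): δ = 15.36°  ✓
  (0,5): δ = 143.82°  ·
  (1,2): δ = 90.91°  ·
  (1,3): δ = 62.44°  ·
  (1,4): δ = 31.80°  ·
  (1,5): δ = 96.66°  ·
  (2,3): δ = 151.53°  ·
  (2,4): δ = 120.90°  ·
  (2,5): δ = 7.56°  ✓
  (3,4): δ = 149.36°  ·
  (3,5): δ = 20.90°  ✓
  (4,5): δ = 51.54°  ·
antipodal pairs: 4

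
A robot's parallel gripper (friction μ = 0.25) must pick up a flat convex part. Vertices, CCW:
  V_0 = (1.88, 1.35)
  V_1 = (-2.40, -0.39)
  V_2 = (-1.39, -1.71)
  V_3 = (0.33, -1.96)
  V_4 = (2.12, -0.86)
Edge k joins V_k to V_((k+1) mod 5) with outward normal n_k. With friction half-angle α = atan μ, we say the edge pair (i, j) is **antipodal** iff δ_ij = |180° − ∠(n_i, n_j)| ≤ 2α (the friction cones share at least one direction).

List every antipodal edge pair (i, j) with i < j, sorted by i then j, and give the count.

α = atan 0.25 = 14.04°;  2α = 28.07°
n_0 = (-0.3766, +0.9264)
n_1 = (-0.7942, -0.6077)
n_2 = (-0.1438, -0.9896)
n_3 = (+0.5236, -0.8520)
n_4 = (+0.9942, +0.1080)
  (0,1): δ = 74.70°  ·
  (0,2): δ = 30.39°  ·
  (0,3): δ = 9.45°  ✓
  (0,4): δ = 74.07°  ·
  (1,2): δ = 135.69°  ·
  (1,3): δ = 95.85°  ·
  (1,4): δ = 31.22°  ·
  (2,3): δ = 140.16°  ·
  (2,4): δ = 75.53°  ·
  (3,4): δ = 115.37°  ·
antipodal pairs: 1

count = 1; pairs: (0,3)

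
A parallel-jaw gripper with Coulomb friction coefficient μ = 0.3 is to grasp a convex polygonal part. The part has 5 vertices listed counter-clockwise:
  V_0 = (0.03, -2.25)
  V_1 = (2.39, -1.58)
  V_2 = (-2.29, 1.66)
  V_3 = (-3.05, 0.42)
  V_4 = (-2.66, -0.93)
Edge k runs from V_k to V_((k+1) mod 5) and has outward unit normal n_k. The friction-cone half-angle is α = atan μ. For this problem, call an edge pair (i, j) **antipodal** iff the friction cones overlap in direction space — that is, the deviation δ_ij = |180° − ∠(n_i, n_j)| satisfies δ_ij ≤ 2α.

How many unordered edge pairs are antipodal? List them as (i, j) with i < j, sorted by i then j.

α = atan 0.3 = 16.70°;  2α = 33.40°
n_0 = (+0.2731, -0.9620)
n_1 = (+0.5692, +0.8222)
n_2 = (-0.8526, +0.5226)
n_3 = (-0.9607, -0.2775)
n_4 = (-0.4405, -0.8977)
  (0,1): δ = 50.54°  ·
  (0,2): δ = 42.65°  ·
  (0,3): δ = 90.26°  ·
  (0,4): δ = 138.01°  ·
  (1,2): δ = 86.81°  ·
  (1,3): δ = 39.19°  ·
  (1,4): δ = 8.56°  ✓
  (2,3): δ = 132.38°  ·
  (2,4): δ = 84.63°  ·
  (3,4): δ = 132.25°  ·
antipodal pairs: 1

count = 1; pairs: (1,4)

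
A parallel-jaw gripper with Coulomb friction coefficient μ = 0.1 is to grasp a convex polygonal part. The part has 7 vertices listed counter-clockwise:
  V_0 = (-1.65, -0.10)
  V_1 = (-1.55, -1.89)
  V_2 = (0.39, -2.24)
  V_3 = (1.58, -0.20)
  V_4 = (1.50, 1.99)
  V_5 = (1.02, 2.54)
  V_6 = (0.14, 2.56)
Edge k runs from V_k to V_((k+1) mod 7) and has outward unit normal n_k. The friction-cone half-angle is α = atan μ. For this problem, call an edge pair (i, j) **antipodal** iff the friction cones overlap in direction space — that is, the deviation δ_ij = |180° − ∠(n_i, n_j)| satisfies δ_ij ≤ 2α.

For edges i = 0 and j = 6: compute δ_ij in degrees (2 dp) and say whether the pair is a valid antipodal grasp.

δ = 142.86°, invalid

α = atan 0.1 = 5.71°;  2α = 11.42°
edge 0: e_0 = (+0.10, -1.79);  n_0 = (-0.9984, -0.0558)
edge 6: e_6 = (-1.79, -2.66);  n_6 = (-0.8296, +0.5583)
∠(n_0, n_6) = 37.14°
δ = |180° − 37.14°| = 142.86°
142.86° > 2α = 11.42°  →  invalid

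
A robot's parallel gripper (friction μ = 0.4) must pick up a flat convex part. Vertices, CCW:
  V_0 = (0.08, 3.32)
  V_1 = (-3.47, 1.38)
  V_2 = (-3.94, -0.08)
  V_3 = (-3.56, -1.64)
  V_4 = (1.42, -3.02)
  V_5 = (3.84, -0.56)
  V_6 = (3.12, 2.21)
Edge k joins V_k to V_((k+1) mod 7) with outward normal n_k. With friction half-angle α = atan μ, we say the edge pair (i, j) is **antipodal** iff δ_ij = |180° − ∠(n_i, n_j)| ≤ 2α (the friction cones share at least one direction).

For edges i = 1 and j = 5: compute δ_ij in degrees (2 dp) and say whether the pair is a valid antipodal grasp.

α = atan 0.4 = 21.80°;  2α = 43.60°
edge 1: e_1 = (-0.47, -1.46);  n_1 = (-0.9519, +0.3064)
edge 5: e_5 = (-0.72, +2.77);  n_5 = (+0.9678, +0.2516)
∠(n_1, n_5) = 147.59°
δ = |180° − 147.59°| = 32.41°
32.41° ≤ 2α = 43.60°  →  valid

δ = 32.41°, valid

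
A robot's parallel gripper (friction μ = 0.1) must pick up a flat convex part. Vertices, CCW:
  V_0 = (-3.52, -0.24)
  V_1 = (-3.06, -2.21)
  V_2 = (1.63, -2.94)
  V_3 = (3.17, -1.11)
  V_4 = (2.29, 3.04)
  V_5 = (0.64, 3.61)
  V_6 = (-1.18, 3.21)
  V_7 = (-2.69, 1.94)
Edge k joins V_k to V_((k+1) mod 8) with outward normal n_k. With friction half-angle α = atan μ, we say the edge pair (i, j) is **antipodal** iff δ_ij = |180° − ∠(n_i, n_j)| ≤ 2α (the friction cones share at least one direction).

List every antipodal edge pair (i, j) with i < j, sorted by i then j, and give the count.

α = atan 0.1 = 5.71°;  2α = 11.42°
n_0 = (-0.9738, -0.2274)
n_1 = (-0.1538, -0.9881)
n_2 = (+0.7651, -0.6439)
n_3 = (+0.9782, +0.2074)
n_4 = (+0.3265, +0.9452)
n_5 = (-0.2147, +0.9767)
n_6 = (-0.6437, +0.7653)
n_7 = (-0.9346, +0.3558)
  (0,1): δ = 111.99°  ·
  (0,2): δ = 53.22°  ·
  (0,3): δ = 1.17°  ✓
  (0,4): δ = 57.80°  ·
  (0,5): δ = 89.25°  ·
  (0,6): δ = 116.92°  ·
  (0,7): δ = 146.01°  ·
  (1,2): δ = 121.23°  ·
  (1,3): δ = 69.18°  ·
  (1,4): δ = 10.21°  ✓
  (1,5): δ = 21.24°  ·
  (1,6): δ = 48.91°  ·
  (1,7): δ = 78.00°  ·
  (2,3): δ = 127.95°  ·
  (2,4): δ = 68.98°  ·
  (2,5): δ = 37.52°  ·
  (2,6): δ = 9.85°  ✓
  (2,7): δ = 19.24°  ·
  (3,4): δ = 121.03°  ·
  (3,5): δ = 89.58°  ·
  (3,6): δ = 61.91°  ·
  (3,7): δ = 32.82°  ·
  (4,5): δ = 148.55°  ·
  (4,6): δ = 120.88°  ·
  (4,7): δ = 91.79°  ·
  (5,6): δ = 152.33°  ·
  (5,7): δ = 123.24°  ·
  (6,7): δ = 150.91°  ·
antipodal pairs: 3

count = 3; pairs: (0,3), (1,4), (2,6)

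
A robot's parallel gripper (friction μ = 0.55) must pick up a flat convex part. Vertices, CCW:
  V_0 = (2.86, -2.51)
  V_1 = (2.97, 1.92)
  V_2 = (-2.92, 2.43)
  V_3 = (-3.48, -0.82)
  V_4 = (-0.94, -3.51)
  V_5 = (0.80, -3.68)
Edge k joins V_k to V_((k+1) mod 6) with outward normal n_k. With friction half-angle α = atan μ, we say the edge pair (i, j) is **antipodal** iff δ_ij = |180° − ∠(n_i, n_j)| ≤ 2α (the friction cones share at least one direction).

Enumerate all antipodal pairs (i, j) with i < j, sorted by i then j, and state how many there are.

α = atan 0.55 = 28.81°;  2α = 57.62°
n_0 = (+0.9997, -0.0248)
n_1 = (+0.0863, +0.9963)
n_2 = (-0.9855, +0.1698)
n_3 = (-0.7271, -0.6865)
n_4 = (-0.0972, -0.9953)
n_5 = (+0.4939, -0.8695)
  (0,1): δ = 93.53°  ·
  (0,2): δ = 8.35°  ✓
  (0,3): δ = 44.78°  ✓
  (0,4): δ = 85.84°  ·
  (0,5): δ = 121.02°  ·
  (1,2): δ = 94.83°  ·
  (1,3): δ = 41.69°  ✓
  (1,4): δ = 0.63°  ✓
  (1,5): δ = 34.54°  ✓
  (2,3): δ = 126.87°  ·
  (2,4): δ = 85.80°  ·
  (2,5): δ = 50.63°  ✓
  (3,4): δ = 138.94°  ·
  (3,5): δ = 103.76°  ·
  (4,5): δ = 144.82°  ·
antipodal pairs: 6

count = 6; pairs: (0,2), (0,3), (1,3), (1,4), (1,5), (2,5)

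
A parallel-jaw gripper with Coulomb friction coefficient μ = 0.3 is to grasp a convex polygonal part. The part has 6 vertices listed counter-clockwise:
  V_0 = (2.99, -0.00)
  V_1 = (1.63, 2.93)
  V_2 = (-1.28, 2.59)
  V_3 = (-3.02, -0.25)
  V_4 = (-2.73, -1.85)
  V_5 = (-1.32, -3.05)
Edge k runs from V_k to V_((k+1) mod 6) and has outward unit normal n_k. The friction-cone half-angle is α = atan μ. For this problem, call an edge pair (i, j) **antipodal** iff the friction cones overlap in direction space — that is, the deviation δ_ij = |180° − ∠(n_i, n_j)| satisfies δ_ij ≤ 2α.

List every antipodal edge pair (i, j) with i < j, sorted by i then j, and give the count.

count = 4; pairs: (0,3), (0,4), (1,5), (2,5)

α = atan 0.3 = 16.70°;  2α = 33.40°
n_0 = (+0.9071, +0.4210)
n_1 = (-0.1160, +0.9932)
n_2 = (-0.8527, +0.5224)
n_3 = (-0.9840, -0.1783)
n_4 = (-0.6481, -0.7615)
n_5 = (+0.5776, -0.8163)
  (0,1): δ = 108.23°  ·
  (0,2): δ = 56.39°  ·
  (0,3): δ = 14.63°  ✓
  (0,4): δ = 24.70°  ✓
  (0,5): δ = 100.39°  ·
  (1,2): δ = 128.16°  ·
  (1,3): δ = 86.39°  ·
  (1,4): δ = 47.06°  ·
  (1,5): δ = 28.62°  ✓
  (2,3): δ = 138.23°  ·
  (2,4): δ = 98.91°  ·
  (2,5): δ = 23.22°  ✓
  (3,4): δ = 140.67°  ·
  (3,5): δ = 64.99°  ·
  (4,5): δ = 104.31°  ·
antipodal pairs: 4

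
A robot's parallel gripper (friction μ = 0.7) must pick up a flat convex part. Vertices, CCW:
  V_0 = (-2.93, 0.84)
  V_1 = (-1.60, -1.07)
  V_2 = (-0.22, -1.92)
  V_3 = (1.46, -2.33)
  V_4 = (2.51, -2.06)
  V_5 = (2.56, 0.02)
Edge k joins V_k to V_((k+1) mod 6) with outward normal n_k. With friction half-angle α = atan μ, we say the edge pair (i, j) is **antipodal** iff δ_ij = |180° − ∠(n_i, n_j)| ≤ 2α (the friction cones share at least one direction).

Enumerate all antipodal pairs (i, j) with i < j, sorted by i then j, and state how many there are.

count = 6; pairs: (0,4), (0,5), (1,4), (1,5), (2,5), (3,5)

α = atan 0.7 = 34.99°;  2α = 69.98°
n_0 = (-0.8206, -0.5714)
n_1 = (-0.5244, -0.8514)
n_2 = (-0.2371, -0.9715)
n_3 = (+0.2490, -0.9685)
n_4 = (+0.9997, -0.0240)
n_5 = (+0.1477, +0.9890)
  (0,1): δ = 156.48°  ·
  (0,2): δ = 138.57°  ·
  (0,3): δ = 110.43°  ·
  (0,4): δ = 36.23°  ✓
  (0,5): δ = 46.65°  ✓
  (1,2): δ = 162.08°  ·
  (1,3): δ = 133.95°  ·
  (1,4): δ = 59.75°  ✓
  (1,5): δ = 23.14°  ✓
  (2,3): δ = 151.86°  ·
  (2,4): δ = 77.66°  ·
  (2,5): δ = 5.22°  ✓
  (3,4): δ = 105.80°  ·
  (3,5): δ = 22.92°  ✓
  (4,5): δ = 97.12°  ·
antipodal pairs: 6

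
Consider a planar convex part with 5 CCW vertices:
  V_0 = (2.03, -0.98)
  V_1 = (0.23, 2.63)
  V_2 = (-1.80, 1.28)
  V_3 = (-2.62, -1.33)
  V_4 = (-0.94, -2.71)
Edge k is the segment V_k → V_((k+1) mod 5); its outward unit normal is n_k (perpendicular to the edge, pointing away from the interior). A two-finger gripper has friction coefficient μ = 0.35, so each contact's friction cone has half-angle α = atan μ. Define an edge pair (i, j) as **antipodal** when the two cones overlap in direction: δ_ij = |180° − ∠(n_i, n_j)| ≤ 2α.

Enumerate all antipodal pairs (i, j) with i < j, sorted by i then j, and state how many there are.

count = 2; pairs: (0,3), (1,4)

α = atan 0.35 = 19.29°;  2α = 38.58°
n_0 = (+0.8949, +0.4462)
n_1 = (-0.5538, +0.8327)
n_2 = (-0.9540, +0.2997)
n_3 = (-0.6347, -0.7727)
n_4 = (+0.5033, -0.8641)
  (0,1): δ = 82.88°  ·
  (0,2): δ = 43.94°  ·
  (0,3): δ = 24.10°  ✓
  (0,4): δ = 93.72°  ·
  (1,2): δ = 141.07°  ·
  (1,3): δ = 73.03°  ·
  (1,4): δ = 3.40°  ✓
  (2,3): δ = 111.96°  ·
  (2,4): δ = 42.34°  ·
  (3,4): δ = 110.38°  ·
antipodal pairs: 2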